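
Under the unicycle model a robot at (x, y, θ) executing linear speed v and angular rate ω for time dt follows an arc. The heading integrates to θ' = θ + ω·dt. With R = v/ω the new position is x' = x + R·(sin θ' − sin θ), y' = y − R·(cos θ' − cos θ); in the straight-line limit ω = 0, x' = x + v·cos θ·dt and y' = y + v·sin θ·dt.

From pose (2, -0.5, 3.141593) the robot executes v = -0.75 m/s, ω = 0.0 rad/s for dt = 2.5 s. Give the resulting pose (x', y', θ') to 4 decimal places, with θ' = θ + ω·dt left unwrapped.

(3.8750, -0.5000, 3.1416)

θ' = 3.1416 + 0.0·2.5 = 3.1416
ω = 0 → straight: x' = 2 + -0.75·cos(3.1416)·2.5 = 3.8750
y' = -0.5 + -0.75·sin(3.1416)·2.5 = -0.5000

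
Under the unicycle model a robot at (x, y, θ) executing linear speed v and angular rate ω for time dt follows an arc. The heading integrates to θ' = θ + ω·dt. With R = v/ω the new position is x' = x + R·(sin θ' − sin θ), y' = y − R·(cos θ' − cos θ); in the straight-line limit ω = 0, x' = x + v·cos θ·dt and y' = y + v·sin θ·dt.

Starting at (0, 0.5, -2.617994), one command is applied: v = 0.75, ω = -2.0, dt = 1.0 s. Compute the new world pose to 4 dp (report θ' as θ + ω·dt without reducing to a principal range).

(-0.5608, 0.7894, -4.6180)

θ' = -2.6180 + -2.0·1.0 = -4.6180
R = v/ω = 0.75/-2.0 = -0.3750
x' = 0 + -0.3750·(sin -4.6180 − sin -2.6180) = -0.5608
y' = 0.5 − -0.3750·(cos -4.6180 − cos -2.6180) = 0.7894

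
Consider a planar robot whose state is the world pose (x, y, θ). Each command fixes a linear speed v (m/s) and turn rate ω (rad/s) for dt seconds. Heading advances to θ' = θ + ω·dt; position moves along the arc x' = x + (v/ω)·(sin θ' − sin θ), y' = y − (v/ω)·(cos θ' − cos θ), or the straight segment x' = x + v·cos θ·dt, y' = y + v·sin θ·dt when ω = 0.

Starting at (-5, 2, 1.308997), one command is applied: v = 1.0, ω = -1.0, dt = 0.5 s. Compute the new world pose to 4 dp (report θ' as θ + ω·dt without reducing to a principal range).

θ' = 1.3090 + -1.0·0.5 = 0.8090
R = v/ω = 1.0/-1.0 = -1.0000
x' = -5 + -1.0000·(sin 0.8090 − sin 1.3090) = -4.7577
y' = 2 − -1.0000·(cos 0.8090 − cos 1.3090) = 2.4314

(-4.7577, 2.4314, 0.8090)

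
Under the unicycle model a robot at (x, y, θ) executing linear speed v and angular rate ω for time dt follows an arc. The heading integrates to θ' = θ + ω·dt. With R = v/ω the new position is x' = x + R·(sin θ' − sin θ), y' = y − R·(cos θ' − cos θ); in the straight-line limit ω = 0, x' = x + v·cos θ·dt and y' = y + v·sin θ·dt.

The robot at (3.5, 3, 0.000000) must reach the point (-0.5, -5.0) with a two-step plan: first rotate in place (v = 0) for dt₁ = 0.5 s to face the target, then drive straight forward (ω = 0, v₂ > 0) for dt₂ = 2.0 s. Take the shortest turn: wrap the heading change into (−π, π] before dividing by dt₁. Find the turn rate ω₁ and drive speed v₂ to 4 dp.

heading to target = atan2(-5−3, -0.5−3.5) = -2.0344
Δθ = wrap(-2.0344 − 0.0000) = -2.0344; ω₁ = Δθ/dt₁ = -4.0689
distance = √((-0.5−3.5)² + (-5−3)²) = 8.9443; v₂ = distance/dt₂ = 4.4721

ω₁ = -4.0689, v₂ = 4.4721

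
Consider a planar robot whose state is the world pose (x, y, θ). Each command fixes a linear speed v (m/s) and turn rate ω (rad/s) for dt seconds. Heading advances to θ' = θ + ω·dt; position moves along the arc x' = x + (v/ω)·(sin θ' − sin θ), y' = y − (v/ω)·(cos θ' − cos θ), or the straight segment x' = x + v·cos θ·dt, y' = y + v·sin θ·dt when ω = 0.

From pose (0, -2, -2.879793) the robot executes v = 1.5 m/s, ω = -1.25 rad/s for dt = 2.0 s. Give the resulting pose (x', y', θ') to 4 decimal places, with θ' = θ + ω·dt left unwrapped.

(-1.2531, -0.0982, -5.3798)

θ' = -2.8798 + -1.25·2.0 = -5.3798
R = v/ω = 1.5/-1.25 = -1.2000
x' = 0 + -1.2000·(sin -5.3798 − sin -2.8798) = -1.2531
y' = -2 − -1.2000·(cos -5.3798 − cos -2.8798) = -0.0982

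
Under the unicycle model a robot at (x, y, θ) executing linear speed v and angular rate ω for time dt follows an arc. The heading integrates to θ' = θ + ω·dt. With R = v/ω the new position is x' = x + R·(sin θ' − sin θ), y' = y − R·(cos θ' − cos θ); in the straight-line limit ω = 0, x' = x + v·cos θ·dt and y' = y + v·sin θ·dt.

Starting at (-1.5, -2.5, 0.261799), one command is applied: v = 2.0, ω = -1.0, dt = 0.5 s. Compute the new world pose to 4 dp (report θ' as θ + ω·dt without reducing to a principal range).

(-0.5105, -2.4883, -0.2382)

θ' = 0.2618 + -1.0·0.5 = -0.2382
R = v/ω = 2.0/-1.0 = -2.0000
x' = -1.5 + -2.0000·(sin -0.2382 − sin 0.2618) = -0.5105
y' = -2.5 − -2.0000·(cos -0.2382 − cos 0.2618) = -2.4883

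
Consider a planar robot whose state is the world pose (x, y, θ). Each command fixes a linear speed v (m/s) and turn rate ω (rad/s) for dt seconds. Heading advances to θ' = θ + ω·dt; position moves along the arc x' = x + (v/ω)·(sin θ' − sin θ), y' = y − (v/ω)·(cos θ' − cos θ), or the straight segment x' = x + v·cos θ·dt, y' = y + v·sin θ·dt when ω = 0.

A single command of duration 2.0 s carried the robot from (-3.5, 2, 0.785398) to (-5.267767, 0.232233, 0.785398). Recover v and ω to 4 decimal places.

Δθ = 0.785398 − 0.785398 = 0.000000
ω = Δθ/dt = 0.000000/2.0 = 0.0000
ω = 0 → v = (Δx·cos θ + Δy·sin θ)/dt = -1.2500

v = -1.2500, ω = 0.0000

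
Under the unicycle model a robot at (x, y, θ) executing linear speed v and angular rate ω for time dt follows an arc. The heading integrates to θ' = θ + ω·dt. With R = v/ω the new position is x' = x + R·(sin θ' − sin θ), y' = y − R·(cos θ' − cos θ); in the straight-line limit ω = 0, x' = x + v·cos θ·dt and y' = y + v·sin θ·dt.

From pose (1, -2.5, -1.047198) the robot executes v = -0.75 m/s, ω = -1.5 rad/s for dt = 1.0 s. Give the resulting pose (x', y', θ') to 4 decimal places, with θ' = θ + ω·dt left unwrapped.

θ' = -1.0472 + -1.5·1.0 = -2.5472
R = v/ω = -0.75/-1.5 = 0.5000
x' = 1 + 0.5000·(sin -2.5472 − sin -1.0472) = 1.1530
y' = -2.5 − 0.5000·(cos -2.5472 − cos -1.0472) = -1.8358

(1.1530, -1.8358, -2.5472)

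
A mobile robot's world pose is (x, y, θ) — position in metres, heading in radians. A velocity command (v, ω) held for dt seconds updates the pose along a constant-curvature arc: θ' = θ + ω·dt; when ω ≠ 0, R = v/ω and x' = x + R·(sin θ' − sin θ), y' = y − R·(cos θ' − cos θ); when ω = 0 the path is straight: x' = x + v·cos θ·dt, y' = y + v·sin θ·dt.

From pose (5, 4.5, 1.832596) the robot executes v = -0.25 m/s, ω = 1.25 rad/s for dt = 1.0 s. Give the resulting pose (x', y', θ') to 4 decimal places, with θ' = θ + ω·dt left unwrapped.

θ' = 1.8326 + 1.25·1.0 = 3.0826
R = v/ω = -0.25/1.25 = -0.2000
x' = 5 + -0.2000·(sin 3.0826 − sin 1.8326) = 5.1814
y' = 4.5 − -0.2000·(cos 3.0826 − cos 1.8326) = 4.3521

(5.1814, 4.3521, 3.0826)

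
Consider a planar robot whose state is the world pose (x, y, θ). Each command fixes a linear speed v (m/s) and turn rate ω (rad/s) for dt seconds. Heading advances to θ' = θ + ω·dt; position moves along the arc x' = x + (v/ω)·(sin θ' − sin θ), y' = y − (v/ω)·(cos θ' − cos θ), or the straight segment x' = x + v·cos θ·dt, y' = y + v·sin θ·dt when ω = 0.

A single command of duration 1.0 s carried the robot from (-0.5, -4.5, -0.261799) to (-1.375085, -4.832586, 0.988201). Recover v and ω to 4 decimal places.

Δθ = 0.988201 − -0.261799 = 1.250000
ω = Δθ/dt = 1.250000/1.0 = 1.2500
R = Δx/(sin θ' − sin θ) = -0.8000
v = R·ω = -0.8000·1.2500 = -1.0000

v = -1.0000, ω = 1.2500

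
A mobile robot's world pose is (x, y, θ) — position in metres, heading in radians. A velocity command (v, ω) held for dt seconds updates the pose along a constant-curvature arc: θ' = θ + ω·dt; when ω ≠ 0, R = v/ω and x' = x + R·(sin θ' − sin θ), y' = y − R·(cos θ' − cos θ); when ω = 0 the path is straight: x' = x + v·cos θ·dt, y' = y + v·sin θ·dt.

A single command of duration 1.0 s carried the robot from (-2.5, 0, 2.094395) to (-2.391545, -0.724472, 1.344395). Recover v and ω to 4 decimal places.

v = -0.7500, ω = -0.7500

Δθ = 1.344395 − 2.094395 = -0.750000
ω = Δθ/dt = -0.750000/1.0 = -0.7500
R = −Δy/(cos θ' − cos θ) = 1.0000
v = R·ω = 1.0000·-0.7500 = -0.7500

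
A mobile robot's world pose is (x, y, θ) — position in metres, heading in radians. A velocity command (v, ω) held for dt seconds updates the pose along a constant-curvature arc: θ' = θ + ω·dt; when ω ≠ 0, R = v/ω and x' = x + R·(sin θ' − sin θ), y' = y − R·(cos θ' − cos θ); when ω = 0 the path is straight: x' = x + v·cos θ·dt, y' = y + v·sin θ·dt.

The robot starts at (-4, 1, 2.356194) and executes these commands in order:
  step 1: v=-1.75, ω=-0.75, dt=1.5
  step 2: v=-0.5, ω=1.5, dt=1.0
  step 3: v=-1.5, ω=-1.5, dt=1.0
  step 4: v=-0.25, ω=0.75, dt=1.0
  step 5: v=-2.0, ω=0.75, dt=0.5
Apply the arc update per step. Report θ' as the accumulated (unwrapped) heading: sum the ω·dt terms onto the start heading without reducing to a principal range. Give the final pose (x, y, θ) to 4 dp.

(-2.1564, -4.1597, 2.3562)

step 1: θ'=1.2312 (R=2.3333) → pose (-3.4498, -1.4272, 1.2312)
step 2: θ'=2.7312 (R=-0.3333) → pose (-3.2685, -1.8439, 2.7312)
step 3: θ'=1.2312 (R=1.0000) → pose (-2.7246, -3.0939, 1.2312)
step 4: θ'=1.9812 (R=-0.3333) → pose (-2.7160, -3.3380, 1.9812)
step 5: θ'=2.3562 (R=-2.6667) → pose (-2.1564, -4.1597, 2.3562)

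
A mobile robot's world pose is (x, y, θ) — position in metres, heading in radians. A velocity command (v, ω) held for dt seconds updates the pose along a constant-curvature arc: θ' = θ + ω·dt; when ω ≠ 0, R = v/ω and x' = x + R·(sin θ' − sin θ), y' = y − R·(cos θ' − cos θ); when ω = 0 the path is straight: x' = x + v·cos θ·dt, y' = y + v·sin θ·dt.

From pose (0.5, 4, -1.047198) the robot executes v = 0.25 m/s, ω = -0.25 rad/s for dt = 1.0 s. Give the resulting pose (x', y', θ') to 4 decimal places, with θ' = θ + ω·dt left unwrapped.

θ' = -1.0472 + -0.25·1.0 = -1.2972
R = v/ω = 0.25/-0.25 = -1.0000
x' = 0.5 + -1.0000·(sin -1.2972 − sin -1.0472) = 0.5968
y' = 4 − -1.0000·(cos -1.2972 − cos -1.0472) = 3.7702

(0.5968, 3.7702, -1.2972)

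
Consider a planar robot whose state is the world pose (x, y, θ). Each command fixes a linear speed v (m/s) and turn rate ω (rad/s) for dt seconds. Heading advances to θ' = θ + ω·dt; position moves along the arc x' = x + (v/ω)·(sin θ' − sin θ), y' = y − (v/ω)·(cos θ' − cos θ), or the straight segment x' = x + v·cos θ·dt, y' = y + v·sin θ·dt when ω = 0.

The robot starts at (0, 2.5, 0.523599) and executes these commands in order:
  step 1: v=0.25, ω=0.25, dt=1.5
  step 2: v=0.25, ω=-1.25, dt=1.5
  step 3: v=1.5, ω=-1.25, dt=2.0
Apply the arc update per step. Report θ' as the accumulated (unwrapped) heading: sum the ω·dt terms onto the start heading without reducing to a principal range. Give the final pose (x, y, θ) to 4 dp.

step 1: θ'=0.8986 (R=1.0000) → pose (0.2825, 2.7433, 0.8986)
step 2: θ'=-0.9764 (R=-0.2000) → pose (0.6046, 2.7308, -0.9764)
step 3: θ'=-3.4764 (R=-1.2000) → pose (-0.7838, 0.9254, -3.4764)

(-0.7838, 0.9254, -3.4764)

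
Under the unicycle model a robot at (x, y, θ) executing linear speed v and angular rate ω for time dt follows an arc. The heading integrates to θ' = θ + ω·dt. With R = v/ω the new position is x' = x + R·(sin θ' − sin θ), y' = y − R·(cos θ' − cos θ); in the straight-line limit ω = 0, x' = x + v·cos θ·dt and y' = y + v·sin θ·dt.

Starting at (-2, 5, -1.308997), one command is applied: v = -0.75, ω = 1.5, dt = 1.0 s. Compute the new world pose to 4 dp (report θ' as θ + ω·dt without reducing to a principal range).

θ' = -1.3090 + 1.5·1.0 = 0.1910
R = v/ω = -0.75/1.5 = -0.5000
x' = -2 + -0.5000·(sin 0.1910 − sin -1.3090) = -2.5779
y' = 5 − -0.5000·(cos 0.1910 − cos -1.3090) = 5.3615

(-2.5779, 5.3615, 0.1910)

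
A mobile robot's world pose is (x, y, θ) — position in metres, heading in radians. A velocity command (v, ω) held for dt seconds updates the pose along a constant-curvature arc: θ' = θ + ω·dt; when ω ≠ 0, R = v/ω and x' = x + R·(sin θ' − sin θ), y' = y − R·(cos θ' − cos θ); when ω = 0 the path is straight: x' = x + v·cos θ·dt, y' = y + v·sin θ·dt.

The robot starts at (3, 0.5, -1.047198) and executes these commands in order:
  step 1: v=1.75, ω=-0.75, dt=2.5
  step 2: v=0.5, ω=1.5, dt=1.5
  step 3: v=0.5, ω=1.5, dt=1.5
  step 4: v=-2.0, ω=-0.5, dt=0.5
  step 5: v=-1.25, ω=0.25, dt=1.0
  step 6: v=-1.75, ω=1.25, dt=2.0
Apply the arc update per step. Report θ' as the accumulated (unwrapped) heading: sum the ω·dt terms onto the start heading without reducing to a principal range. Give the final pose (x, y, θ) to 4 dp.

(4.1562, -6.3158, 4.0778)

step 1: θ'=-2.9222 (R=-2.3333) → pose (1.4871, -2.9441, -2.9222)
step 2: θ'=-0.6722 (R=0.3333) → pose (1.3521, -3.5302, -0.6722)
step 3: θ'=1.5778 (R=0.3333) → pose (1.8930, -3.2671, 1.5778)
step 4: θ'=1.3278 (R=4.0000) → pose (1.7756, -4.2575, 1.3278)
step 5: θ'=1.5778 (R=-5.0000) → pose (1.6288, -5.4956, 1.5778)
step 6: θ'=4.0778 (R=-1.4000) → pose (4.1562, -6.3158, 4.0778)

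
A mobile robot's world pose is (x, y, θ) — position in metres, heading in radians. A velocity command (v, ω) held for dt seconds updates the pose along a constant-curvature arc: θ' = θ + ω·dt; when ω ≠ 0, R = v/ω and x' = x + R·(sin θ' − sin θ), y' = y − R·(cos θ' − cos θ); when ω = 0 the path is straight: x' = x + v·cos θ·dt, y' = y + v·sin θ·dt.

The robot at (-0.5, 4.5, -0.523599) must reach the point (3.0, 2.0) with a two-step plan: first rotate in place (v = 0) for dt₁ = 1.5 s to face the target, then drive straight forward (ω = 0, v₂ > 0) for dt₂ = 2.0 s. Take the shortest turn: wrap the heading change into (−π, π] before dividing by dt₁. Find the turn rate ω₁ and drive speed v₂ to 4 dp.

heading to target = atan2(2−4.5, 3−-0.5) = -0.6202
Δθ = wrap(-0.6202 − -0.5236) = -0.0967; ω₁ = Δθ/dt₁ = -0.0644
distance = √((3−-0.5)² + (2−4.5)²) = 4.3012; v₂ = distance/dt₂ = 2.1506

ω₁ = -0.0644, v₂ = 2.1506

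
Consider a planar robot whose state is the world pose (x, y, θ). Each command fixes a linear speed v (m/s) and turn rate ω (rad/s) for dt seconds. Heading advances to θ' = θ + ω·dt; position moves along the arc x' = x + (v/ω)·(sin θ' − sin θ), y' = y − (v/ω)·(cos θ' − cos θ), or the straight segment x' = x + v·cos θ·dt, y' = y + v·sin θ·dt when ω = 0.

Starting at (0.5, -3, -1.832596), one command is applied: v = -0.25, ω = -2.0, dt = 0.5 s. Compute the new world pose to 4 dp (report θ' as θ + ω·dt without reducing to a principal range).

(0.5827, -2.9133, -2.8326)

θ' = -1.8326 + -2.0·0.5 = -2.8326
R = v/ω = -0.25/-2.0 = 0.1250
x' = 0.5 + 0.1250·(sin -2.8326 − sin -1.8326) = 0.5827
y' = -3 − 0.1250·(cos -2.8326 − cos -1.8326) = -2.9133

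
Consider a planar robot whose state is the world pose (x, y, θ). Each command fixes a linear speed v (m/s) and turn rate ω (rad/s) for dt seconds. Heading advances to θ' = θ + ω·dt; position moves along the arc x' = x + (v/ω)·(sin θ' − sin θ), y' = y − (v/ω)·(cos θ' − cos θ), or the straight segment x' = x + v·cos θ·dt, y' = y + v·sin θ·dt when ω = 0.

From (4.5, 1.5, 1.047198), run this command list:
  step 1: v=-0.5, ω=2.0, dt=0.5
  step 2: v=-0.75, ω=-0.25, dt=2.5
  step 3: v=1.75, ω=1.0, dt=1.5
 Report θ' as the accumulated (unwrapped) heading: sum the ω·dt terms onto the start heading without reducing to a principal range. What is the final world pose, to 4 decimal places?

(3.4455, 1.4076, 2.9222)

step 1: θ'=2.0472 (R=-0.2500) → pose (4.4943, 1.2604, 2.0472)
step 2: θ'=1.4222 (R=3.0000) → pose (4.7953, -0.5596, 1.4222)
step 3: θ'=2.9222 (R=1.7500) → pose (3.4455, 1.4076, 2.9222)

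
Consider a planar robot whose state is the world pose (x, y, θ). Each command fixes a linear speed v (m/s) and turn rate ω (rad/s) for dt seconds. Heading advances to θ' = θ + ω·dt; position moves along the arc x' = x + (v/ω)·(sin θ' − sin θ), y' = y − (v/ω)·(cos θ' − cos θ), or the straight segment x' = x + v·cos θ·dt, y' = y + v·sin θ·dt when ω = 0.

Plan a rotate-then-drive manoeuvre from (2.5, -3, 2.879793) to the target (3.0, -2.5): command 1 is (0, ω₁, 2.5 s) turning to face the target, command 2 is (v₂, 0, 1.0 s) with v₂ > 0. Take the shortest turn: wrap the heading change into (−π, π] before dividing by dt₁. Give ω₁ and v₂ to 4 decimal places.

ω₁ = -0.8378, v₂ = 0.7071

heading to target = atan2(-2.5−-3, 3−2.5) = 0.7854
Δθ = wrap(0.7854 − 2.8798) = -2.0944; ω₁ = Δθ/dt₁ = -0.8378
distance = √((3−2.5)² + (-2.5−-3)²) = 0.7071; v₂ = distance/dt₂ = 0.7071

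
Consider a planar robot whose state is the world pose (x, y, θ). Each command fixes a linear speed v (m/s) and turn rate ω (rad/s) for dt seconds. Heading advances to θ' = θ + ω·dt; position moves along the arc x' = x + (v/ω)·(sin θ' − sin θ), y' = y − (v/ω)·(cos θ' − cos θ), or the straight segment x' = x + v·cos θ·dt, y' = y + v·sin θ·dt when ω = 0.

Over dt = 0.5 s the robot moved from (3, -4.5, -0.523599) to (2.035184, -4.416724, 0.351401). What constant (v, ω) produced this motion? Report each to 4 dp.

v = -2.0000, ω = 1.7500

Δθ = 0.351401 − -0.523599 = 0.875000
ω = Δθ/dt = 0.875000/0.5 = 1.7500
R = Δx/(sin θ' − sin θ) = -1.1429
v = R·ω = -1.1429·1.7500 = -2.0000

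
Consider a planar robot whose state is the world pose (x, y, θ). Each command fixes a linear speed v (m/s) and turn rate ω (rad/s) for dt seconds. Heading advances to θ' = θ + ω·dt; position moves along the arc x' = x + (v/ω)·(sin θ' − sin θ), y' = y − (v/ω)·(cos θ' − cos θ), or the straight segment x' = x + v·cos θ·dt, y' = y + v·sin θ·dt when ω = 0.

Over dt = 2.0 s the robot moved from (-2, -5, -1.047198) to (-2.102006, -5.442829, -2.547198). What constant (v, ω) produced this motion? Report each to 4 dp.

v = 0.2500, ω = -0.7500

Δθ = -2.547198 − -1.047198 = -1.500000
ω = Δθ/dt = -1.500000/2.0 = -0.7500
R = −Δy/(cos θ' − cos θ) = -0.3333
v = R·ω = -0.3333·-0.7500 = 0.2500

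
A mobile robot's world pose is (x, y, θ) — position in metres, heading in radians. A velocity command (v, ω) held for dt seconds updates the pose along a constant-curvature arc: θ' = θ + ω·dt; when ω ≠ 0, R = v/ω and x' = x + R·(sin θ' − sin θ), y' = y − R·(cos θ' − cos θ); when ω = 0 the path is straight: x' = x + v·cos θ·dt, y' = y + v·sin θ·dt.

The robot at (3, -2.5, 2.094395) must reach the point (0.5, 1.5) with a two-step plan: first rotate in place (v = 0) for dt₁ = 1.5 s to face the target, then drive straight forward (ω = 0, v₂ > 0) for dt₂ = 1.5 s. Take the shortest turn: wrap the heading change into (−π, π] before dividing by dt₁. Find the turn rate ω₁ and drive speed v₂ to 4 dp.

heading to target = atan2(1.5−-2.5, 0.5−3) = 2.1294
Δθ = wrap(2.1294 − 2.0944) = 0.0350; ω₁ = Δθ/dt₁ = 0.0233
distance = √((0.5−3)² + (1.5−-2.5)²) = 4.7170; v₂ = distance/dt₂ = 3.1447

ω₁ = 0.0233, v₂ = 3.1447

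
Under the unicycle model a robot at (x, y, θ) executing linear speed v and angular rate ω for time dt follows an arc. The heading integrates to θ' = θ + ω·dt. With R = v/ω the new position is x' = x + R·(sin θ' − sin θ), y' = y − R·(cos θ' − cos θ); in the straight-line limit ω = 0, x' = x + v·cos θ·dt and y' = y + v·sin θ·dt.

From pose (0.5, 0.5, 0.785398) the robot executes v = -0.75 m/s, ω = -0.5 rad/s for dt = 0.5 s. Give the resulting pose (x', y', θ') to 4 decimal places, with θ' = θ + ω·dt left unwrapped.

(0.2046, 0.2706, 0.5354)

θ' = 0.7854 + -0.5·0.5 = 0.5354
R = v/ω = -0.75/-0.5 = 1.5000
x' = 0.5 + 1.5000·(sin 0.5354 − sin 0.7854) = 0.2046
y' = 0.5 − 1.5000·(cos 0.5354 − cos 0.7854) = 0.2706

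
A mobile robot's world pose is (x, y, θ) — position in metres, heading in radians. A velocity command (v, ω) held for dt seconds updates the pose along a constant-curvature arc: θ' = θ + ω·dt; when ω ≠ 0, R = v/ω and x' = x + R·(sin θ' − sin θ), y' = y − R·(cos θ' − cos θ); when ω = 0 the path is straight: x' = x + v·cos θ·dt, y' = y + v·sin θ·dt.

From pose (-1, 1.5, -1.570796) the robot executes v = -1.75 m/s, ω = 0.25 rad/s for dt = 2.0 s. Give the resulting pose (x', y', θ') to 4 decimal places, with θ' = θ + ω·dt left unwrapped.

(-1.8569, 4.8560, -1.0708)

θ' = -1.5708 + 0.25·2.0 = -1.0708
R = v/ω = -1.75/0.25 = -7.0000
x' = -1 + -7.0000·(sin -1.0708 − sin -1.5708) = -1.8569
y' = 1.5 − -7.0000·(cos -1.0708 − cos -1.5708) = 4.8560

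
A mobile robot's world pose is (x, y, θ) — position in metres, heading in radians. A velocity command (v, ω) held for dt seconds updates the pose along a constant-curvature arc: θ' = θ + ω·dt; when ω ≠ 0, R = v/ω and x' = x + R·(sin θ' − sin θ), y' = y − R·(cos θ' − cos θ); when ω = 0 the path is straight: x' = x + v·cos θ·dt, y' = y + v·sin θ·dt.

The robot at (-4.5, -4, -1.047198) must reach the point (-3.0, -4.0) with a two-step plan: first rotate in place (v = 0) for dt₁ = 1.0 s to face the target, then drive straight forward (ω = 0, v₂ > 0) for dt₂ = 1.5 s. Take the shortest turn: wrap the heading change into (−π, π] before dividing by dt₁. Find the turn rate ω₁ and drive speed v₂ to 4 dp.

ω₁ = 1.0472, v₂ = 1.0000

heading to target = atan2(-4−-4, -3−-4.5) = 0.0000
Δθ = wrap(0.0000 − -1.0472) = 1.0472; ω₁ = Δθ/dt₁ = 1.0472
distance = √((-3−-4.5)² + (-4−-4)²) = 1.5000; v₂ = distance/dt₂ = 1.0000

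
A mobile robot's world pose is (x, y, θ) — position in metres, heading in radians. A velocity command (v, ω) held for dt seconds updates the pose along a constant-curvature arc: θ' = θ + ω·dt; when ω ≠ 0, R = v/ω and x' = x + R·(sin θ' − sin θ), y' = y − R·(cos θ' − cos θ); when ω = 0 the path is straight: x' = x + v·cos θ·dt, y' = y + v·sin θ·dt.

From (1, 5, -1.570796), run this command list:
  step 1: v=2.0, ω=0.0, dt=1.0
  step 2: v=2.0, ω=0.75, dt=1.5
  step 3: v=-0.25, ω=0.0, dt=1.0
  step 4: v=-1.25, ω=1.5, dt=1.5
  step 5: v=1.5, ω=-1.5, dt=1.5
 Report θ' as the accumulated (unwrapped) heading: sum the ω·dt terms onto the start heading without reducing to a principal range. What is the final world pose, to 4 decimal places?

step 1: θ'=-1.5708 (straight) → pose (1.0000, 3.0000, -1.5708)
step 2: θ'=-0.4458 (R=2.6667) → pose (2.5169, 0.5940, -0.4458)
step 3: θ'=-0.4458 (straight) → pose (2.2913, 0.7017, -0.4458)
step 4: θ'=1.8042 (R=-0.8333) → pose (1.1212, -0.2429, 1.8042)
step 5: θ'=-0.4458 (R=-1.0000) → pose (2.5253, 0.8907, -0.4458)

(2.5253, 0.8907, -0.4458)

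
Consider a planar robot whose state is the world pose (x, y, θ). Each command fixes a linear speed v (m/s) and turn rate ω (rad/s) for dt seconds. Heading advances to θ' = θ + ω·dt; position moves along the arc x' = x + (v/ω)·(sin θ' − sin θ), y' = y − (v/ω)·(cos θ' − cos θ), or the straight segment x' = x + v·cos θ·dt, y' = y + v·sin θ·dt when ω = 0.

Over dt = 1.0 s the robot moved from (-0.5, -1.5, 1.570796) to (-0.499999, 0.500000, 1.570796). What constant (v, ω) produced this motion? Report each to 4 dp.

Δθ = 1.570796 − 1.570796 = 0.000000
ω = Δθ/dt = 0.000000/1.0 = 0.0000
ω = 0 → v = (Δx·cos θ + Δy·sin θ)/dt = 2.0000

v = 2.0000, ω = 0.0000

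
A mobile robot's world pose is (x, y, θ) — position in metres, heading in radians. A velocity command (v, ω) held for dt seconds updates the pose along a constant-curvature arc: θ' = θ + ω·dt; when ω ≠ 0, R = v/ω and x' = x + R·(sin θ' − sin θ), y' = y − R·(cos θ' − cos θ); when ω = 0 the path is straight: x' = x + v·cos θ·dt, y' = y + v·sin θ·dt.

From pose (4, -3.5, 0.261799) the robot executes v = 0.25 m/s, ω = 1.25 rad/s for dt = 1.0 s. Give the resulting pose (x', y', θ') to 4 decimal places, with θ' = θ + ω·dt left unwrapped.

θ' = 0.2618 + 1.25·1.0 = 1.5118
R = v/ω = 0.25/1.25 = 0.2000
x' = 4 + 0.2000·(sin 1.5118 − sin 0.2618) = 4.1479
y' = -3.5 − 0.2000·(cos 1.5118 − cos 0.2618) = -3.3186

(4.1479, -3.3186, 1.5118)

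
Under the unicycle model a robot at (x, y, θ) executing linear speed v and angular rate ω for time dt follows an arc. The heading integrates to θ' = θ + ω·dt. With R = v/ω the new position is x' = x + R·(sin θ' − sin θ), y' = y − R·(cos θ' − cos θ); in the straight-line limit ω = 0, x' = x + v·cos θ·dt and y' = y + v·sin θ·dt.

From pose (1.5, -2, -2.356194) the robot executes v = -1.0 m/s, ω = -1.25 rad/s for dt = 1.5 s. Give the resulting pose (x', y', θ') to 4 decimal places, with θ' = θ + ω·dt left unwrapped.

(2.7748, -2.1954, -4.2312)

θ' = -2.3562 + -1.25·1.5 = -4.2312
R = v/ω = -1.0/-1.25 = 0.8000
x' = 1.5 + 0.8000·(sin -4.2312 − sin -2.3562) = 2.7748
y' = -2 − 0.8000·(cos -4.2312 − cos -2.3562) = -2.1954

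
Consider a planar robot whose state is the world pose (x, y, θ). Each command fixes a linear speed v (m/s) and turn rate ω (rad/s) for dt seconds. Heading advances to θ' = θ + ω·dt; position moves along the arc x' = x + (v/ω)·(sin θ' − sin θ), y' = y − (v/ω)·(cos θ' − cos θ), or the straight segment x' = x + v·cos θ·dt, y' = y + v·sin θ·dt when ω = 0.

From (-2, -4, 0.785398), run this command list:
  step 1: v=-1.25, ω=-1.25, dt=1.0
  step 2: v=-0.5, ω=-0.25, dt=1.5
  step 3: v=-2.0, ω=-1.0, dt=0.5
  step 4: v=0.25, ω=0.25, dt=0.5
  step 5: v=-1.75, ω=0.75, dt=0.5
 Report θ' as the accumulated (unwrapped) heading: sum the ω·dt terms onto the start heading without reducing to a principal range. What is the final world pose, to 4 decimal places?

step 1: θ'=-0.4646 (R=1.0000) → pose (-3.1552, -4.1869, -0.4646)
step 2: θ'=-0.8396 (R=2.0000) → pose (-3.7478, -3.7344, -0.8396)
step 3: θ'=-1.3396 (R=2.0000) → pose (-4.2058, -2.8572, -1.3396)
step 4: θ'=-1.2146 (R=1.0000) → pose (-4.1697, -2.9767, -1.2146)
step 5: θ'=-0.8396 (R=-2.3333) → pose (-4.6197, -2.2323, -0.8396)

(-4.6197, -2.2323, -0.8396)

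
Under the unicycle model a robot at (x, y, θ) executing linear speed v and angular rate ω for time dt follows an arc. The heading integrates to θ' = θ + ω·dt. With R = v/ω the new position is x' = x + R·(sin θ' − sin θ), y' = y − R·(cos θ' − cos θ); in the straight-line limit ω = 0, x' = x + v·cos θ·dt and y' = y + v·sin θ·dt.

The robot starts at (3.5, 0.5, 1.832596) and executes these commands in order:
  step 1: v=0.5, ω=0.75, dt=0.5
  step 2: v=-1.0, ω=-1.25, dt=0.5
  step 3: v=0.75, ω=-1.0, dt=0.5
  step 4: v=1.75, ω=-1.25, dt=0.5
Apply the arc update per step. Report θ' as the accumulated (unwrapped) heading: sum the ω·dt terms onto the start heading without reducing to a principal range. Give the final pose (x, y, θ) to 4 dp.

(4.2543, 1.2175, 0.4576)

step 1: θ'=2.2076 (R=0.6667) → pose (3.3921, 0.7239, 2.2076)
step 2: θ'=1.5826 (R=0.8000) → pose (3.5488, 0.2576, 1.5826)
step 3: θ'=1.0826 (R=-0.7500) → pose (3.6364, 0.6182, 1.0826)
step 4: θ'=0.4576 (R=-1.4000) → pose (4.2543, 1.2175, 0.4576)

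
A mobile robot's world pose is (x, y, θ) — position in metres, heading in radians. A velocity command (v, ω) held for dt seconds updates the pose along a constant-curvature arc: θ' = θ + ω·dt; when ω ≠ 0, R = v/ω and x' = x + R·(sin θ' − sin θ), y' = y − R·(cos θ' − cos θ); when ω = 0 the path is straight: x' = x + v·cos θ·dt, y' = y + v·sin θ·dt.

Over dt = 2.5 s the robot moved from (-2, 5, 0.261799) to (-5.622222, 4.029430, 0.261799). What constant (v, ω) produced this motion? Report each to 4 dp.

Δθ = 0.261799 − 0.261799 = 0.000000
ω = Δθ/dt = 0.000000/2.5 = 0.0000
ω = 0 → v = (Δx·cos θ + Δy·sin θ)/dt = -1.5000

v = -1.5000, ω = 0.0000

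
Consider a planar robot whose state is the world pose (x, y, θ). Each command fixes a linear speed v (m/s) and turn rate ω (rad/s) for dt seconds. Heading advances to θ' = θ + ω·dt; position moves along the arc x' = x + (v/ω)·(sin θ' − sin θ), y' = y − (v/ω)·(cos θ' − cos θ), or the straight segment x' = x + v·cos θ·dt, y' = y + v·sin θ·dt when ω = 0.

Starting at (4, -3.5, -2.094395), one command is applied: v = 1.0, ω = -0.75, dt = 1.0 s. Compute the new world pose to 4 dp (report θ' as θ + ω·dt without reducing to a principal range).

(3.2358, -4.1082, -2.8444)

θ' = -2.0944 + -0.75·1.0 = -2.8444
R = v/ω = 1.0/-0.75 = -1.3333
x' = 4 + -1.3333·(sin -2.8444 − sin -2.0944) = 3.2358
y' = -3.5 − -1.3333·(cos -2.8444 − cos -2.0944) = -4.1082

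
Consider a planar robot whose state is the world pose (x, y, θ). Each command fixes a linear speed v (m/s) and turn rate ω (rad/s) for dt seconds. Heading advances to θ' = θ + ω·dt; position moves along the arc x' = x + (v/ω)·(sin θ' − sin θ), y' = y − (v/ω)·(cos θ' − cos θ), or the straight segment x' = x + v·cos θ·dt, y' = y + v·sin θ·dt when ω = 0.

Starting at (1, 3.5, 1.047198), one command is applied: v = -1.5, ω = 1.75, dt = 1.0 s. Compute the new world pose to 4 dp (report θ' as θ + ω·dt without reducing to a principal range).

(1.4529, 2.2646, 2.7972)

θ' = 1.0472 + 1.75·1.0 = 2.7972
R = v/ω = -1.5/1.75 = -0.8571
x' = 1 + -0.8571·(sin 2.7972 − sin 1.0472) = 1.4529
y' = 3.5 − -0.8571·(cos 2.7972 − cos 1.0472) = 2.2646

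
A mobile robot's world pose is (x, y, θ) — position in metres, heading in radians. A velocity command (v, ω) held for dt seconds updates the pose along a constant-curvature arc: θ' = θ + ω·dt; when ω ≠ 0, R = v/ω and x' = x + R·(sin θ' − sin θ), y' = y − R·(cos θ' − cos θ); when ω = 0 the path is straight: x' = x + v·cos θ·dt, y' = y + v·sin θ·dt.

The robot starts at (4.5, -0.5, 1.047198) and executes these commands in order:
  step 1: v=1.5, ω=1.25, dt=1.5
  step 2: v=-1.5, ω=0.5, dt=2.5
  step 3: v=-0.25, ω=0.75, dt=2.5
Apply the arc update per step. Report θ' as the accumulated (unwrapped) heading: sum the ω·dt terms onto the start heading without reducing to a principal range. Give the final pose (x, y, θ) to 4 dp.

step 1: θ'=2.9222 (R=1.2000) → pose (3.7219, 1.2712, 2.9222)
step 2: θ'=4.1722 (R=-3.0000) → pose (6.9477, 2.6564, 4.1722)
step 3: θ'=6.0472 (R=-0.3333) → pose (6.7397, 3.1520, 6.0472)

(6.7397, 3.1520, 6.0472)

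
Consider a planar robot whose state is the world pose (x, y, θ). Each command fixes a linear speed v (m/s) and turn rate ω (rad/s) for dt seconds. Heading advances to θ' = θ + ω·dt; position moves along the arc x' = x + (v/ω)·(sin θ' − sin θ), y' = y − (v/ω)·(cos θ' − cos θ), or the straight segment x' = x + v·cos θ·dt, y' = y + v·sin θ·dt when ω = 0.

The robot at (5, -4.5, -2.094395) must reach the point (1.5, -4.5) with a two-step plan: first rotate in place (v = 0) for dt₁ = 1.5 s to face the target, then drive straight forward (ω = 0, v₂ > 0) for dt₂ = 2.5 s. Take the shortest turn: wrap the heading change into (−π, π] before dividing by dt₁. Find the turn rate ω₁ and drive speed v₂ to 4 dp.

ω₁ = -0.6981, v₂ = 1.4000

heading to target = atan2(-4.5−-4.5, 1.5−5) = 3.1416
Δθ = wrap(3.1416 − -2.0944) = -1.0472; ω₁ = Δθ/dt₁ = -0.6981
distance = √((1.5−5)² + (-4.5−-4.5)²) = 3.5000; v₂ = distance/dt₂ = 1.4000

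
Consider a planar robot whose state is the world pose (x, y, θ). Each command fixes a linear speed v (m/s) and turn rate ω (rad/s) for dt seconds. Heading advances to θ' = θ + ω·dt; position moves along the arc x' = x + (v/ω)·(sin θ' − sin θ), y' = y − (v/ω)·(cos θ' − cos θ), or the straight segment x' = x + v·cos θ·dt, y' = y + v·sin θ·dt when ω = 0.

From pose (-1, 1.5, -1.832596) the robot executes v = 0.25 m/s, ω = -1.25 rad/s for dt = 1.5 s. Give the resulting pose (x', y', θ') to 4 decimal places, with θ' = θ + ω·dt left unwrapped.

(-1.3004, 1.3830, -3.7076)

θ' = -1.8326 + -1.25·1.5 = -3.7076
R = v/ω = 0.25/-1.25 = -0.2000
x' = -1 + -0.2000·(sin -3.7076 − sin -1.8326) = -1.3004
y' = 1.5 − -0.2000·(cos -3.7076 − cos -1.8326) = 1.3830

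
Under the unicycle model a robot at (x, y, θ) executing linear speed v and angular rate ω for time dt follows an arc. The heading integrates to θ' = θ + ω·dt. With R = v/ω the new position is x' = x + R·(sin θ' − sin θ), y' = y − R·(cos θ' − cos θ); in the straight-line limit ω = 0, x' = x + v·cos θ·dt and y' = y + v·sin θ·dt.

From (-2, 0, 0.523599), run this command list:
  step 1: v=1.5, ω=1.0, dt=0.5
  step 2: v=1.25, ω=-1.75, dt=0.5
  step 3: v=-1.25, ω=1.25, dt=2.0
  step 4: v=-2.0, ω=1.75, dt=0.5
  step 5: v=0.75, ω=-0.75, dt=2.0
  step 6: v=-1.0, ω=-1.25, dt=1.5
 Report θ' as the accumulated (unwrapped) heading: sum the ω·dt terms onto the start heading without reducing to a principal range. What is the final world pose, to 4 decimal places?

step 1: θ'=1.0236 (R=1.5000) → pose (-1.4690, 0.5186, 1.0236)
step 2: θ'=0.1486 (R=-0.7143) → pose (-0.9648, 0.8534, 0.1486)
step 3: θ'=2.6486 (R=-1.0000) → pose (-1.2900, -1.0165, 2.6486)
step 4: θ'=3.5236 (R=-1.1429) → pose (-0.3231, -1.0702, 3.5236)
step 5: θ'=2.0236 (R=-1.0000) → pose (-1.5951, -0.5798, 2.0236)
step 6: θ'=0.1486 (R=0.8000) → pose (-2.1960, -1.7210, 0.1486)

(-2.1960, -1.7210, 0.1486)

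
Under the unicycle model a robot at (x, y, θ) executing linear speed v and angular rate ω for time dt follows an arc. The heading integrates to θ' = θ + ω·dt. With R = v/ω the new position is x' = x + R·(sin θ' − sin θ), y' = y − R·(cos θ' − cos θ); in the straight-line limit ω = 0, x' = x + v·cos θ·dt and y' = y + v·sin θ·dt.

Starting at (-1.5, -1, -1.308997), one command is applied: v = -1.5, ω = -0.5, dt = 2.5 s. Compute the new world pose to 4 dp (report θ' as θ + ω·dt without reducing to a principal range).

θ' = -1.3090 + -0.5·2.5 = -2.5590
R = v/ω = -1.5/-0.5 = 3.0000
x' = -1.5 + 3.0000·(sin -2.5590 − sin -1.3090) = -0.2528
y' = -1 − 3.0000·(cos -2.5590 − cos -1.3090) = 2.2816

(-0.2528, 2.2816, -2.5590)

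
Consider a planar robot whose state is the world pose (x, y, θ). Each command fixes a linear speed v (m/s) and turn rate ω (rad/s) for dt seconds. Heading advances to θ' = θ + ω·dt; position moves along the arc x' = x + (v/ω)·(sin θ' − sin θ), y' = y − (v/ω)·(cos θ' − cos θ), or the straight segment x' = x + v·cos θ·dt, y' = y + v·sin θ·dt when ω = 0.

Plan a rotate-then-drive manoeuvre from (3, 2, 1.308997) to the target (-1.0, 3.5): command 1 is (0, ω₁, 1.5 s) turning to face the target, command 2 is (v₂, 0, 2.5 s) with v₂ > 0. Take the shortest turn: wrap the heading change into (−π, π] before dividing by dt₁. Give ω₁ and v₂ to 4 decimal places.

ω₁ = 0.9825, v₂ = 1.7088

heading to target = atan2(3.5−2, -1−3) = 2.7828
Δθ = wrap(2.7828 − 1.3090) = 1.4738; ω₁ = Δθ/dt₁ = 0.9825
distance = √((-1−3)² + (3.5−2)²) = 4.2720; v₂ = distance/dt₂ = 1.7088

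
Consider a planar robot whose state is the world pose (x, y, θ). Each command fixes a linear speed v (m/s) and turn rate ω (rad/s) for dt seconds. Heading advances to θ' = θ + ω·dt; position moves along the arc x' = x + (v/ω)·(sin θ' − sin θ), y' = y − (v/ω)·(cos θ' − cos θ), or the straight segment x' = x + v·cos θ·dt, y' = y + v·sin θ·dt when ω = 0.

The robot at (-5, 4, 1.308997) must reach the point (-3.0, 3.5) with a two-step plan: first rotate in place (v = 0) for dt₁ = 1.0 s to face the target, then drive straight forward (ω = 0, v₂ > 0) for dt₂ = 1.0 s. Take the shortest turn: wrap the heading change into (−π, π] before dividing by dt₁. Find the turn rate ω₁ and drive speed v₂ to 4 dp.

heading to target = atan2(3.5−4, -3−-5) = -0.2450
Δθ = wrap(-0.2450 − 1.3090) = -1.5540; ω₁ = Δθ/dt₁ = -1.5540
distance = √((-3−-5)² + (3.5−4)²) = 2.0616; v₂ = distance/dt₂ = 2.0616

ω₁ = -1.5540, v₂ = 2.0616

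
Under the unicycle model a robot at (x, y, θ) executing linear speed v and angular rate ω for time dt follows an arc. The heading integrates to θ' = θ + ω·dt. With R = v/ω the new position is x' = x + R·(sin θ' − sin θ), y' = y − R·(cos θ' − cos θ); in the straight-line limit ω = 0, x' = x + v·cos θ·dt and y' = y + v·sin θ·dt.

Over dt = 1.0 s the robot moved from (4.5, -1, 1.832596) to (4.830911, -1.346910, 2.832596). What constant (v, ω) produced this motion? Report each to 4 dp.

Δθ = 2.832596 − 1.832596 = 1.000000
ω = Δθ/dt = 1.000000/1.0 = 1.0000
R = −Δy/(cos θ' − cos θ) = -0.5000
v = R·ω = -0.5000·1.0000 = -0.5000

v = -0.5000, ω = 1.0000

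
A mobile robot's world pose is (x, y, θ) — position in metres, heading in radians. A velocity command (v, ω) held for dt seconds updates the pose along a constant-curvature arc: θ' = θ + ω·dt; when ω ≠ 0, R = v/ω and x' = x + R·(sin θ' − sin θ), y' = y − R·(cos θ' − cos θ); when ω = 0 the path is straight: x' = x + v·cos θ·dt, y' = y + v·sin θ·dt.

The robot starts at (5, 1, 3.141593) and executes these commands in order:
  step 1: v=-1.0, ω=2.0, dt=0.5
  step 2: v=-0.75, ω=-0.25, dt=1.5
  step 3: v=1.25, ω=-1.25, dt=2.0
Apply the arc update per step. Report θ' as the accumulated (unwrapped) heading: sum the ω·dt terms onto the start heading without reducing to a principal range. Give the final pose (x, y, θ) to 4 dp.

step 1: θ'=4.1416 (R=-0.5000) → pose (5.4207, 1.2298, 4.1416)
step 2: θ'=3.7666 (R=3.0000) → pose (6.1899, 2.0418, 3.7666)
step 3: θ'=1.2666 (R=-1.0000) → pose (4.6507, 3.1523, 1.2666)

(4.6507, 3.1523, 1.2666)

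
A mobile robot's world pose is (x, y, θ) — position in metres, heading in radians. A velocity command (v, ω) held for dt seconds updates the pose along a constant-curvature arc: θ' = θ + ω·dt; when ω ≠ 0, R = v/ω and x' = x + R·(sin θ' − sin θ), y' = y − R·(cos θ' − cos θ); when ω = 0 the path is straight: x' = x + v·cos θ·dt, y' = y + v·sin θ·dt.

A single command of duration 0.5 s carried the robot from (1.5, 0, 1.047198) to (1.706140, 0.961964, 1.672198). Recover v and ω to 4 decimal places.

v = 2.0000, ω = 1.2500

Δθ = 1.672198 − 1.047198 = 0.625000
ω = Δθ/dt = 0.625000/0.5 = 1.2500
R = −Δy/(cos θ' − cos θ) = 1.6000
v = R·ω = 1.6000·1.2500 = 2.0000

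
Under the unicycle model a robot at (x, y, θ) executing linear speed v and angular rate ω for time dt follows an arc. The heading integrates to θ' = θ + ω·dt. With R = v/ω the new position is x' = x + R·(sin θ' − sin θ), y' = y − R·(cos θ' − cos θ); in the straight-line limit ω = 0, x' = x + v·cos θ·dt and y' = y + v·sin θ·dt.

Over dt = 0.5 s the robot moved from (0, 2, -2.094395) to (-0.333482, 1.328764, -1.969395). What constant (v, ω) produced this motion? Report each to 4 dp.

Δθ = -1.969395 − -2.094395 = 0.125000
ω = Δθ/dt = 0.125000/0.5 = 0.2500
R = −Δy/(cos θ' − cos θ) = 6.0000
v = R·ω = 6.0000·0.2500 = 1.5000

v = 1.5000, ω = 0.2500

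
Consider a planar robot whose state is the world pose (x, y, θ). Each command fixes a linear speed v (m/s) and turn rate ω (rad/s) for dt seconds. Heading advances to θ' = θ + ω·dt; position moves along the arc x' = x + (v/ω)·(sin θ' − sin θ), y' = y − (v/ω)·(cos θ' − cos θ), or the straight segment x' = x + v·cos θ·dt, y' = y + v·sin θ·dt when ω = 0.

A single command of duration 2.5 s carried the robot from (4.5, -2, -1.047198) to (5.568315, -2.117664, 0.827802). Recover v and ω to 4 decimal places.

v = 0.5000, ω = 0.7500

Δθ = 0.827802 − -1.047198 = 1.875000
ω = Δθ/dt = 1.875000/2.5 = 0.7500
R = Δx/(sin θ' − sin θ) = 0.6667
v = R·ω = 0.6667·0.7500 = 0.5000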